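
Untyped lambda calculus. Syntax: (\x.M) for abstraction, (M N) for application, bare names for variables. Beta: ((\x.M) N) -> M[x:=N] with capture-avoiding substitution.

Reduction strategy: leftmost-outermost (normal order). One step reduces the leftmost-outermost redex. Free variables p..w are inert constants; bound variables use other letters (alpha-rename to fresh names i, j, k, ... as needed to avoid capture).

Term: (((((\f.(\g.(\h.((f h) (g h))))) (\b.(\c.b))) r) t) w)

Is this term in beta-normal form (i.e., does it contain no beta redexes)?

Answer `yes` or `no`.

Answer: no

Derivation:
Term: (((((\f.(\g.(\h.((f h) (g h))))) (\b.(\c.b))) r) t) w)
Found 1 beta redex(es).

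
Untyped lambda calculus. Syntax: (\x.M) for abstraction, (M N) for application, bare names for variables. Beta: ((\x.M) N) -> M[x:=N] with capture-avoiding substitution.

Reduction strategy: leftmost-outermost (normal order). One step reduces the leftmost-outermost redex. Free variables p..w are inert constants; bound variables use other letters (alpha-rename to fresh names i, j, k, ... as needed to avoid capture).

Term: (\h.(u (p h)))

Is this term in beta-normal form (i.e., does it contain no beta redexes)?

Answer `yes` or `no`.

Answer: yes

Derivation:
Term: (\h.(u (p h)))
No beta redexes found.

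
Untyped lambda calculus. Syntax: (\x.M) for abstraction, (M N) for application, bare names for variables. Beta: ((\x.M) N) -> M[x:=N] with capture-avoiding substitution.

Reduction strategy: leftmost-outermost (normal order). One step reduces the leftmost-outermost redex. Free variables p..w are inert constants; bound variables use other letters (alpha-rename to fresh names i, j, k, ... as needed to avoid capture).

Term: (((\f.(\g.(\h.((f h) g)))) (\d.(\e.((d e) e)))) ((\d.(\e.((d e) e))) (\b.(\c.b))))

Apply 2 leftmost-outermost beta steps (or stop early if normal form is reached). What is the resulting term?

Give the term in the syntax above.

Answer: (\h.(((\d.(\e.((d e) e))) h) ((\d.(\e.((d e) e))) (\b.(\c.b)))))

Derivation:
Step 0: (((\f.(\g.(\h.((f h) g)))) (\d.(\e.((d e) e)))) ((\d.(\e.((d e) e))) (\b.(\c.b))))
Step 1: ((\g.(\h.(((\d.(\e.((d e) e))) h) g))) ((\d.(\e.((d e) e))) (\b.(\c.b))))
Step 2: (\h.(((\d.(\e.((d e) e))) h) ((\d.(\e.((d e) e))) (\b.(\c.b)))))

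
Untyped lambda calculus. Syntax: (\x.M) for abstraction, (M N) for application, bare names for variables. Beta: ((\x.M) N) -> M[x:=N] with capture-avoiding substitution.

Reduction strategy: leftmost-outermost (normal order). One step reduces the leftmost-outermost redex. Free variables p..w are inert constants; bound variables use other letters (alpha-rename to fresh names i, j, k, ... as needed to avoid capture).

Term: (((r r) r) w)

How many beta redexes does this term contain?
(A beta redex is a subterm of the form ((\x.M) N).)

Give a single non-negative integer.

Answer: 0

Derivation:
Term: (((r r) r) w)
  (no redexes)
Total redexes: 0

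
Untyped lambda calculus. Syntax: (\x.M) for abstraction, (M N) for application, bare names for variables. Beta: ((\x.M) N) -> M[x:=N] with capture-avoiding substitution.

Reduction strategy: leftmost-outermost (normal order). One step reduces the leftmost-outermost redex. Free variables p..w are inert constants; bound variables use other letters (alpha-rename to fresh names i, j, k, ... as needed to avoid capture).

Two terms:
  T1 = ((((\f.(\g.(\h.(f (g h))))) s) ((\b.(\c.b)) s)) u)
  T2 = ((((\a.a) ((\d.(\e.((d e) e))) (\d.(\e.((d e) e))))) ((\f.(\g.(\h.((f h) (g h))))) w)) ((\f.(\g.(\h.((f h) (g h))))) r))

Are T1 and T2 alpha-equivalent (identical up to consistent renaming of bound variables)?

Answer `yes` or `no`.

Answer: no

Derivation:
Term 1: ((((\f.(\g.(\h.(f (g h))))) s) ((\b.(\c.b)) s)) u)
Term 2: ((((\a.a) ((\d.(\e.((d e) e))) (\d.(\e.((d e) e))))) ((\f.(\g.(\h.((f h) (g h))))) w)) ((\f.(\g.(\h.((f h) (g h))))) r))
Alpha-equivalence: compare structure up to binder renaming.
Result: False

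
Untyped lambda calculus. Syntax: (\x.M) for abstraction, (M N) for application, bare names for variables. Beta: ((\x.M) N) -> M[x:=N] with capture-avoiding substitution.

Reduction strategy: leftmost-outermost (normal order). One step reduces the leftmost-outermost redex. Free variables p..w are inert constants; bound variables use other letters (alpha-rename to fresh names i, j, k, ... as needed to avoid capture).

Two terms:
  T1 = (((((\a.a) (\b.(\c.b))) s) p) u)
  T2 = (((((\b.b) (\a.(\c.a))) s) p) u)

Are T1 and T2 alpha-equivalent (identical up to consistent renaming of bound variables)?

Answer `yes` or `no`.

Term 1: (((((\a.a) (\b.(\c.b))) s) p) u)
Term 2: (((((\b.b) (\a.(\c.a))) s) p) u)
Alpha-equivalence: compare structure up to binder renaming.
Result: True

Answer: yes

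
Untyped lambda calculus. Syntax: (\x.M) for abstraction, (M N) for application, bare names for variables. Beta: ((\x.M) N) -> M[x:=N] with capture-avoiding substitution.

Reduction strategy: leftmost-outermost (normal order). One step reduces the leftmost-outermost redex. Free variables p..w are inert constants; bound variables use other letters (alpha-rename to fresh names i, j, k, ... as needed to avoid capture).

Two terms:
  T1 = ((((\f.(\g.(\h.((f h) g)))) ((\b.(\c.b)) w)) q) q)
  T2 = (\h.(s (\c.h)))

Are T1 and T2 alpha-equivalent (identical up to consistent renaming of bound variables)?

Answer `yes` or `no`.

Answer: no

Derivation:
Term 1: ((((\f.(\g.(\h.((f h) g)))) ((\b.(\c.b)) w)) q) q)
Term 2: (\h.(s (\c.h)))
Alpha-equivalence: compare structure up to binder renaming.
Result: False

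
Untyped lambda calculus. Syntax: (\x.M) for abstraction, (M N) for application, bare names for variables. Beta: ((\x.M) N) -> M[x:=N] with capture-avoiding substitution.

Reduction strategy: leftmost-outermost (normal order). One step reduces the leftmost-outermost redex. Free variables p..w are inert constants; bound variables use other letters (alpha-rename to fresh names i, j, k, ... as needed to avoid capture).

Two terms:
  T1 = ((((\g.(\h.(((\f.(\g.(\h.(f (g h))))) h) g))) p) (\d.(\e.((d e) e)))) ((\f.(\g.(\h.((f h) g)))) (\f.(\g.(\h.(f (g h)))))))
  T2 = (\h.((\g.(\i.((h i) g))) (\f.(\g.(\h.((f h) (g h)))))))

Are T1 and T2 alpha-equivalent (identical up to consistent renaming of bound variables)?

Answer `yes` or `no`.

Term 1: ((((\g.(\h.(((\f.(\g.(\h.(f (g h))))) h) g))) p) (\d.(\e.((d e) e)))) ((\f.(\g.(\h.((f h) g)))) (\f.(\g.(\h.(f (g h)))))))
Term 2: (\h.((\g.(\i.((h i) g))) (\f.(\g.(\h.((f h) (g h)))))))
Alpha-equivalence: compare structure up to binder renaming.
Result: False

Answer: no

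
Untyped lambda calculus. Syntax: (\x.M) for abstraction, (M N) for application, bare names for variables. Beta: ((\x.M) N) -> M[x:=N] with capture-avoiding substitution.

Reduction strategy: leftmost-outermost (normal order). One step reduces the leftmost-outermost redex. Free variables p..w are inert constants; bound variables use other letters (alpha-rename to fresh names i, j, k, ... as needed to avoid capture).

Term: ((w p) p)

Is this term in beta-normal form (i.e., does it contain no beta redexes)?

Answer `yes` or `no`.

Term: ((w p) p)
No beta redexes found.

Answer: yes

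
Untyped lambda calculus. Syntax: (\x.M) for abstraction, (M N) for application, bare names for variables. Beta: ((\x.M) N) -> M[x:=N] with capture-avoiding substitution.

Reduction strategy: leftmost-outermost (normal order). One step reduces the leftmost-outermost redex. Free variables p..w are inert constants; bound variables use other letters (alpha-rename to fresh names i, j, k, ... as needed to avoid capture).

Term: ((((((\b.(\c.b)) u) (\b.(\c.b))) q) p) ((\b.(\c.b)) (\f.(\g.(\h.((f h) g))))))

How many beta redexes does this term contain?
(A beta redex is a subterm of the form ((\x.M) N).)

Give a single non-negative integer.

Term: ((((((\b.(\c.b)) u) (\b.(\c.b))) q) p) ((\b.(\c.b)) (\f.(\g.(\h.((f h) g))))))
  Redex: ((\b.(\c.b)) u)
  Redex: ((\b.(\c.b)) (\f.(\g.(\h.((f h) g)))))
Total redexes: 2

Answer: 2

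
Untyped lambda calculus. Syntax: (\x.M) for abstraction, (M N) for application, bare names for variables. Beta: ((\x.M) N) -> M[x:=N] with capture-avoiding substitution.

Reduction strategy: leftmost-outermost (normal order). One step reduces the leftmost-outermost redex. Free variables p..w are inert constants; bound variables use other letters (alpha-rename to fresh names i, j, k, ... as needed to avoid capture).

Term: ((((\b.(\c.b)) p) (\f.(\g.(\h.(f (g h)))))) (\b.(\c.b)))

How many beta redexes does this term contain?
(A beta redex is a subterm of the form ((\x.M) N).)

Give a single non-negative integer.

Term: ((((\b.(\c.b)) p) (\f.(\g.(\h.(f (g h)))))) (\b.(\c.b)))
  Redex: ((\b.(\c.b)) p)
Total redexes: 1

Answer: 1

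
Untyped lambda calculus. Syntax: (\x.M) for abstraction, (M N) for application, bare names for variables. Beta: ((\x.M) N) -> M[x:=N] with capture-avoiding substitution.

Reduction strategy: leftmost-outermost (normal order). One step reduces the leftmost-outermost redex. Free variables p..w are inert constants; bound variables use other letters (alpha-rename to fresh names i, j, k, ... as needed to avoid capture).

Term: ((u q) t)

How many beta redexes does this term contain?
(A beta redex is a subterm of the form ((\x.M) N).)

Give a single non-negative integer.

Answer: 0

Derivation:
Term: ((u q) t)
  (no redexes)
Total redexes: 0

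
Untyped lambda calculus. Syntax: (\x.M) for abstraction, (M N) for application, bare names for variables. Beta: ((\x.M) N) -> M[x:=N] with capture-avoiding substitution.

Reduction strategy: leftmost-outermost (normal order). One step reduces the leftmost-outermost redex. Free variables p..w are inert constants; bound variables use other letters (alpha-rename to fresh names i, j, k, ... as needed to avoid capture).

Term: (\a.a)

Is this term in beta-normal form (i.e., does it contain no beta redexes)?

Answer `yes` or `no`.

Term: (\a.a)
No beta redexes found.

Answer: yes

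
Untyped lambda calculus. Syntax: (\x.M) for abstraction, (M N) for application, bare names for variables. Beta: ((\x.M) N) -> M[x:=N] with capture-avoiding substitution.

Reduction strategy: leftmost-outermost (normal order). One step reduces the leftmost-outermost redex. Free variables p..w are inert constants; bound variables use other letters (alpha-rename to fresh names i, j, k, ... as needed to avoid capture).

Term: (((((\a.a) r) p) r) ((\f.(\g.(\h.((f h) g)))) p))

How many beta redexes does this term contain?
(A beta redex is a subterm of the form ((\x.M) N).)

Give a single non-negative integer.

Term: (((((\a.a) r) p) r) ((\f.(\g.(\h.((f h) g)))) p))
  Redex: ((\a.a) r)
  Redex: ((\f.(\g.(\h.((f h) g)))) p)
Total redexes: 2

Answer: 2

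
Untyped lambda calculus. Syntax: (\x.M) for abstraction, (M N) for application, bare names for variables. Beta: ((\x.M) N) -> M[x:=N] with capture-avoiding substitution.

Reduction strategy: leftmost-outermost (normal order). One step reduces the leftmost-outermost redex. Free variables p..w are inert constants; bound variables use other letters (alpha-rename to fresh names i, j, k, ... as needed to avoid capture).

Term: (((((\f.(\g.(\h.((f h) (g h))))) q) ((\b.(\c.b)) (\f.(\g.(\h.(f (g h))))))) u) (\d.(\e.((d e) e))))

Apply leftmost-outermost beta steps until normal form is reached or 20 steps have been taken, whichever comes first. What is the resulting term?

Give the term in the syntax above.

Answer: (((q u) (\f.(\g.(\h.(f (g h)))))) (\d.(\e.((d e) e))))

Derivation:
Step 0: (((((\f.(\g.(\h.((f h) (g h))))) q) ((\b.(\c.b)) (\f.(\g.(\h.(f (g h))))))) u) (\d.(\e.((d e) e))))
Step 1: ((((\g.(\h.((q h) (g h)))) ((\b.(\c.b)) (\f.(\g.(\h.(f (g h))))))) u) (\d.(\e.((d e) e))))
Step 2: (((\h.((q h) (((\b.(\c.b)) (\f.(\g.(\h.(f (g h)))))) h))) u) (\d.(\e.((d e) e))))
Step 3: (((q u) (((\b.(\c.b)) (\f.(\g.(\h.(f (g h)))))) u)) (\d.(\e.((d e) e))))
Step 4: (((q u) ((\c.(\f.(\g.(\h.(f (g h)))))) u)) (\d.(\e.((d e) e))))
Step 5: (((q u) (\f.(\g.(\h.(f (g h)))))) (\d.(\e.((d e) e))))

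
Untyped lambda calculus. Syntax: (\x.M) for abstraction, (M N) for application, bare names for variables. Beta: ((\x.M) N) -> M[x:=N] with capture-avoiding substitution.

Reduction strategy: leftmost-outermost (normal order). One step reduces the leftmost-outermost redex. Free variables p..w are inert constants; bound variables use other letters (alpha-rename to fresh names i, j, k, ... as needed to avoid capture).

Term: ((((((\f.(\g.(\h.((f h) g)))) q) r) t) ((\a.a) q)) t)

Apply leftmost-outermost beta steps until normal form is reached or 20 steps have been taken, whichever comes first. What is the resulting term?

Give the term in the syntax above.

Answer: ((((q t) r) q) t)

Derivation:
Step 0: ((((((\f.(\g.(\h.((f h) g)))) q) r) t) ((\a.a) q)) t)
Step 1: (((((\g.(\h.((q h) g))) r) t) ((\a.a) q)) t)
Step 2: ((((\h.((q h) r)) t) ((\a.a) q)) t)
Step 3: ((((q t) r) ((\a.a) q)) t)
Step 4: ((((q t) r) q) t)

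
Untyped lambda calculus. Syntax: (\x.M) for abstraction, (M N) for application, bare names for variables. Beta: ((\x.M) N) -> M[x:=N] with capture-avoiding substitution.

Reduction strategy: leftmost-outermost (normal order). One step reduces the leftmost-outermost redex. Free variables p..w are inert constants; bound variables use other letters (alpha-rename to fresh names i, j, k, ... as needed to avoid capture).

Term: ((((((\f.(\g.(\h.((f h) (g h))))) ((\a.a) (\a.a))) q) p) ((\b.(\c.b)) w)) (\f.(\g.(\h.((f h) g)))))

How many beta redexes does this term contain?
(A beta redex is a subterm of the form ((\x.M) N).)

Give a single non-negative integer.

Term: ((((((\f.(\g.(\h.((f h) (g h))))) ((\a.a) (\a.a))) q) p) ((\b.(\c.b)) w)) (\f.(\g.(\h.((f h) g)))))
  Redex: ((\f.(\g.(\h.((f h) (g h))))) ((\a.a) (\a.a)))
  Redex: ((\a.a) (\a.a))
  Redex: ((\b.(\c.b)) w)
Total redexes: 3

Answer: 3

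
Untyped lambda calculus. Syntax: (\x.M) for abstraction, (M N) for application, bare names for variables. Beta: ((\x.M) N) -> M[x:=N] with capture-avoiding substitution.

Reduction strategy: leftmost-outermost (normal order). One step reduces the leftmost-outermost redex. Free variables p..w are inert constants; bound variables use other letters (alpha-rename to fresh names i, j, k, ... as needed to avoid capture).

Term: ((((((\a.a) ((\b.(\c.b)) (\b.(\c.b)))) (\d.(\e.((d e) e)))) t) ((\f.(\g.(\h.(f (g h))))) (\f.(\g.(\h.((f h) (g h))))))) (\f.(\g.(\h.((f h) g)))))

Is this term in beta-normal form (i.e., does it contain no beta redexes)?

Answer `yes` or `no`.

Term: ((((((\a.a) ((\b.(\c.b)) (\b.(\c.b)))) (\d.(\e.((d e) e)))) t) ((\f.(\g.(\h.(f (g h))))) (\f.(\g.(\h.((f h) (g h))))))) (\f.(\g.(\h.((f h) g)))))
Found 3 beta redex(es).

Answer: no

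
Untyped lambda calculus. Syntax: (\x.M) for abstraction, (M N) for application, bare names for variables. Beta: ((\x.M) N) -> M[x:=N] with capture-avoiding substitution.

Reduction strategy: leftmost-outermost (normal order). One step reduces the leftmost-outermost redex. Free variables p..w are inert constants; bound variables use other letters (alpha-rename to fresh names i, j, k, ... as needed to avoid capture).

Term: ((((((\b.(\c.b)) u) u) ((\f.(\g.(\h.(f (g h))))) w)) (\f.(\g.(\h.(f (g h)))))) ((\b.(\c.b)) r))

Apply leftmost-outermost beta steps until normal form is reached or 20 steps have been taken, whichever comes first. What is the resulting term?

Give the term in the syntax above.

Step 0: ((((((\b.(\c.b)) u) u) ((\f.(\g.(\h.(f (g h))))) w)) (\f.(\g.(\h.(f (g h)))))) ((\b.(\c.b)) r))
Step 1: (((((\c.u) u) ((\f.(\g.(\h.(f (g h))))) w)) (\f.(\g.(\h.(f (g h)))))) ((\b.(\c.b)) r))
Step 2: (((u ((\f.(\g.(\h.(f (g h))))) w)) (\f.(\g.(\h.(f (g h)))))) ((\b.(\c.b)) r))
Step 3: (((u (\g.(\h.(w (g h))))) (\f.(\g.(\h.(f (g h)))))) ((\b.(\c.b)) r))
Step 4: (((u (\g.(\h.(w (g h))))) (\f.(\g.(\h.(f (g h)))))) (\c.r))

Answer: (((u (\g.(\h.(w (g h))))) (\f.(\g.(\h.(f (g h)))))) (\c.r))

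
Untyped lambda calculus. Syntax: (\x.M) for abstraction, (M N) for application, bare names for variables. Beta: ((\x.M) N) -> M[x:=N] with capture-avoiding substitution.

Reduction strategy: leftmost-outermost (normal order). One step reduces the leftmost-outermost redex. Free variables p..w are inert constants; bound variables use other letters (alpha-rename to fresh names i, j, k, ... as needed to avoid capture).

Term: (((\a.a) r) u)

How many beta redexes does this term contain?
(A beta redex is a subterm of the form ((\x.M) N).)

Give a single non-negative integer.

Answer: 1

Derivation:
Term: (((\a.a) r) u)
  Redex: ((\a.a) r)
Total redexes: 1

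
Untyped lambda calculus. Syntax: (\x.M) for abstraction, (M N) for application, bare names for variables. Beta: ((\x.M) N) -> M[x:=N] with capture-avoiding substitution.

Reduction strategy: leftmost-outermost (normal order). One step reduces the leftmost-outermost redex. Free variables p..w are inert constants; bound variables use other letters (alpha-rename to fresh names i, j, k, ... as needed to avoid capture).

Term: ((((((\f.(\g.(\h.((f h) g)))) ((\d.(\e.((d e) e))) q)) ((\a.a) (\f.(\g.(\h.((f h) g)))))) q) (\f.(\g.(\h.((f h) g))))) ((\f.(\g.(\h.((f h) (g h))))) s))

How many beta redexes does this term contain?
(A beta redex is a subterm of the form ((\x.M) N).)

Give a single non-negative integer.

Answer: 4

Derivation:
Term: ((((((\f.(\g.(\h.((f h) g)))) ((\d.(\e.((d e) e))) q)) ((\a.a) (\f.(\g.(\h.((f h) g)))))) q) (\f.(\g.(\h.((f h) g))))) ((\f.(\g.(\h.((f h) (g h))))) s))
  Redex: ((\f.(\g.(\h.((f h) g)))) ((\d.(\e.((d e) e))) q))
  Redex: ((\d.(\e.((d e) e))) q)
  Redex: ((\a.a) (\f.(\g.(\h.((f h) g)))))
  Redex: ((\f.(\g.(\h.((f h) (g h))))) s)
Total redexes: 4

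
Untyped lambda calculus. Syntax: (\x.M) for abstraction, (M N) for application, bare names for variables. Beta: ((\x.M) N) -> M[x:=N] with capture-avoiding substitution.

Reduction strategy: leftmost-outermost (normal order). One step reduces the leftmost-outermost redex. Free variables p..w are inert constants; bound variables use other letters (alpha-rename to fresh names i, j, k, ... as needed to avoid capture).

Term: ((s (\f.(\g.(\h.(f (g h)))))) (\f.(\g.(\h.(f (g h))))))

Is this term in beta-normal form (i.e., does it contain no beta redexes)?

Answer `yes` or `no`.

Answer: yes

Derivation:
Term: ((s (\f.(\g.(\h.(f (g h)))))) (\f.(\g.(\h.(f (g h))))))
No beta redexes found.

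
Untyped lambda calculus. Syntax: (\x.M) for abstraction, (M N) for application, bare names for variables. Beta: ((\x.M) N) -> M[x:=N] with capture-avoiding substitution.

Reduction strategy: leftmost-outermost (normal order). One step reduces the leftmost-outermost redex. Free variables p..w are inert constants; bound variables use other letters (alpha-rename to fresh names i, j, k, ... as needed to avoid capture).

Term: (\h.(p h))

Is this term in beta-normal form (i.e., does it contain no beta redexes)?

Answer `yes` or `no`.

Answer: yes

Derivation:
Term: (\h.(p h))
No beta redexes found.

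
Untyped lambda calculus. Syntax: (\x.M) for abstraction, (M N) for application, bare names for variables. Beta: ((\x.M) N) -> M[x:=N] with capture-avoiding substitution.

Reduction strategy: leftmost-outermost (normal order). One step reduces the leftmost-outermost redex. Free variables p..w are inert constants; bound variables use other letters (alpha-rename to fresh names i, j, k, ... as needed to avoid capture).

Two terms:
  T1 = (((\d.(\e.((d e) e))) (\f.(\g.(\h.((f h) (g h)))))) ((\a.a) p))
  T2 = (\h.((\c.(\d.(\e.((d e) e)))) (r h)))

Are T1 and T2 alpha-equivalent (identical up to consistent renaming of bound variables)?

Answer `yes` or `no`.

Term 1: (((\d.(\e.((d e) e))) (\f.(\g.(\h.((f h) (g h)))))) ((\a.a) p))
Term 2: (\h.((\c.(\d.(\e.((d e) e)))) (r h)))
Alpha-equivalence: compare structure up to binder renaming.
Result: False

Answer: no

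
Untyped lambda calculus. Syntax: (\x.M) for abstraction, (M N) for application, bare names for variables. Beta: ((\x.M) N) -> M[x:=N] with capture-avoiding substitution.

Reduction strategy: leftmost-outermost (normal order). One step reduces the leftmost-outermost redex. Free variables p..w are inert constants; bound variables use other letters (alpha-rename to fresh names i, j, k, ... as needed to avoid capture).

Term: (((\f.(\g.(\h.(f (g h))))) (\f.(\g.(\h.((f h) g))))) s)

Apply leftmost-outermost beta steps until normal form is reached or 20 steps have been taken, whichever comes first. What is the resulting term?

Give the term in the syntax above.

Step 0: (((\f.(\g.(\h.(f (g h))))) (\f.(\g.(\h.((f h) g))))) s)
Step 1: ((\g.(\h.((\f.(\g.(\h.((f h) g)))) (g h)))) s)
Step 2: (\h.((\f.(\g.(\h.((f h) g)))) (s h)))
Step 3: (\h.(\g.(\i.(((s h) i) g))))

Answer: (\h.(\g.(\i.(((s h) i) g))))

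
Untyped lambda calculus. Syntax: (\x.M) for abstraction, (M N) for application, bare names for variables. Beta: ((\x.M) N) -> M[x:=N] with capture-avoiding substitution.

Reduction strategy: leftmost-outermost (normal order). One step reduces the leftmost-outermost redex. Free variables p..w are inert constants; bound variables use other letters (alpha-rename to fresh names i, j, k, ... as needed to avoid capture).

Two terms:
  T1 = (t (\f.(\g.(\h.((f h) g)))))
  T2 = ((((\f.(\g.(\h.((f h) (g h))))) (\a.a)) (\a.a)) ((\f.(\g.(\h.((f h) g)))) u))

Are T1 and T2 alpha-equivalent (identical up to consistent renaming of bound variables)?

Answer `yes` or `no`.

Answer: no

Derivation:
Term 1: (t (\f.(\g.(\h.((f h) g)))))
Term 2: ((((\f.(\g.(\h.((f h) (g h))))) (\a.a)) (\a.a)) ((\f.(\g.(\h.((f h) g)))) u))
Alpha-equivalence: compare structure up to binder renaming.
Result: False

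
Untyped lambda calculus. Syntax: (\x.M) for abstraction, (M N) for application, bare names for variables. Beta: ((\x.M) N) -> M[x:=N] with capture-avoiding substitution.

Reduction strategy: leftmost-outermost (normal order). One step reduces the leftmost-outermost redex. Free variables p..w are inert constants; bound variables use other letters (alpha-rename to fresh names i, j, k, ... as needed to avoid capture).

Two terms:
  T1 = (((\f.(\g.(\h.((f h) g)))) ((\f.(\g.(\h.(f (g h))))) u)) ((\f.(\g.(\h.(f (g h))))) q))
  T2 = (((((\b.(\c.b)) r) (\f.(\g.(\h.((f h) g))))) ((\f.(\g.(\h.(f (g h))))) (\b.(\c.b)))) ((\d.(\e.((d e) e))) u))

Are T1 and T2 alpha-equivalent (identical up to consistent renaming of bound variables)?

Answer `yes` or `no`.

Answer: no

Derivation:
Term 1: (((\f.(\g.(\h.((f h) g)))) ((\f.(\g.(\h.(f (g h))))) u)) ((\f.(\g.(\h.(f (g h))))) q))
Term 2: (((((\b.(\c.b)) r) (\f.(\g.(\h.((f h) g))))) ((\f.(\g.(\h.(f (g h))))) (\b.(\c.b)))) ((\d.(\e.((d e) e))) u))
Alpha-equivalence: compare structure up to binder renaming.
Result: False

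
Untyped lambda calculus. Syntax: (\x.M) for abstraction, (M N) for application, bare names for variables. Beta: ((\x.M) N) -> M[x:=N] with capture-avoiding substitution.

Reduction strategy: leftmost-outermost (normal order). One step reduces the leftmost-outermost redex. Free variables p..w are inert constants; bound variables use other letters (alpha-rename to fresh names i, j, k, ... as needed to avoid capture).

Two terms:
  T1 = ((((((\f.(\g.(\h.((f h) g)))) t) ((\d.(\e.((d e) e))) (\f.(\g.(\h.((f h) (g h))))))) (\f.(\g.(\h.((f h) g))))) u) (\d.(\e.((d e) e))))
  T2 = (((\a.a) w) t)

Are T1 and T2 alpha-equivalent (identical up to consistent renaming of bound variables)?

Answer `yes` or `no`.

Term 1: ((((((\f.(\g.(\h.((f h) g)))) t) ((\d.(\e.((d e) e))) (\f.(\g.(\h.((f h) (g h))))))) (\f.(\g.(\h.((f h) g))))) u) (\d.(\e.((d e) e))))
Term 2: (((\a.a) w) t)
Alpha-equivalence: compare structure up to binder renaming.
Result: False

Answer: no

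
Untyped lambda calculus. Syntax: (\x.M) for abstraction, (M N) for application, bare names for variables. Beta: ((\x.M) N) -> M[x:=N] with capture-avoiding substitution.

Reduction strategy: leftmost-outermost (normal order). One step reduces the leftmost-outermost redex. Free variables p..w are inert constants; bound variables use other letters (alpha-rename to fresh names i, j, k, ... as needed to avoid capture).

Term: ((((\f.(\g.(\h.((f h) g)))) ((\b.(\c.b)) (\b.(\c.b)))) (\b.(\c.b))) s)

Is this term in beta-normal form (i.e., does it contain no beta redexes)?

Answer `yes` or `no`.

Term: ((((\f.(\g.(\h.((f h) g)))) ((\b.(\c.b)) (\b.(\c.b)))) (\b.(\c.b))) s)
Found 2 beta redex(es).

Answer: no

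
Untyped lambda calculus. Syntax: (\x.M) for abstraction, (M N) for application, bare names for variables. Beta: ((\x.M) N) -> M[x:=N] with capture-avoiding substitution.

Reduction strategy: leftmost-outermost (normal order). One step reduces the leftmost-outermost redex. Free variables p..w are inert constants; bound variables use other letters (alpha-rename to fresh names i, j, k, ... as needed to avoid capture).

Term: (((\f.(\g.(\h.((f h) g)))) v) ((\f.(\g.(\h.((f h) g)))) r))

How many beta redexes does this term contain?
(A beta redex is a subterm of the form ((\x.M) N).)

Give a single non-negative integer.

Answer: 2

Derivation:
Term: (((\f.(\g.(\h.((f h) g)))) v) ((\f.(\g.(\h.((f h) g)))) r))
  Redex: ((\f.(\g.(\h.((f h) g)))) v)
  Redex: ((\f.(\g.(\h.((f h) g)))) r)
Total redexes: 2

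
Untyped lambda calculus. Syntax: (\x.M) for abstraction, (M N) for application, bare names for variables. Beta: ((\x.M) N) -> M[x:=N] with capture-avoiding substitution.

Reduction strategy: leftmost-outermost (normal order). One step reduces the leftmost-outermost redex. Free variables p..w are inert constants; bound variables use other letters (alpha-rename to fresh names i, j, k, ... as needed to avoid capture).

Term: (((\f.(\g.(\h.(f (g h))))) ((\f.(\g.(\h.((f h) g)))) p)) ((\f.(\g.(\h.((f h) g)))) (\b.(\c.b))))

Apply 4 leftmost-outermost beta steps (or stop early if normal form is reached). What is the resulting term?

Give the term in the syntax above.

Answer: (\h.(\i.((p i) (((\f.(\g.(\h.((f h) g)))) (\b.(\c.b))) h))))

Derivation:
Step 0: (((\f.(\g.(\h.(f (g h))))) ((\f.(\g.(\h.((f h) g)))) p)) ((\f.(\g.(\h.((f h) g)))) (\b.(\c.b))))
Step 1: ((\g.(\h.(((\f.(\g.(\h.((f h) g)))) p) (g h)))) ((\f.(\g.(\h.((f h) g)))) (\b.(\c.b))))
Step 2: (\h.(((\f.(\g.(\h.((f h) g)))) p) (((\f.(\g.(\h.((f h) g)))) (\b.(\c.b))) h)))
Step 3: (\h.((\g.(\h.((p h) g))) (((\f.(\g.(\h.((f h) g)))) (\b.(\c.b))) h)))
Step 4: (\h.(\i.((p i) (((\f.(\g.(\h.((f h) g)))) (\b.(\c.b))) h))))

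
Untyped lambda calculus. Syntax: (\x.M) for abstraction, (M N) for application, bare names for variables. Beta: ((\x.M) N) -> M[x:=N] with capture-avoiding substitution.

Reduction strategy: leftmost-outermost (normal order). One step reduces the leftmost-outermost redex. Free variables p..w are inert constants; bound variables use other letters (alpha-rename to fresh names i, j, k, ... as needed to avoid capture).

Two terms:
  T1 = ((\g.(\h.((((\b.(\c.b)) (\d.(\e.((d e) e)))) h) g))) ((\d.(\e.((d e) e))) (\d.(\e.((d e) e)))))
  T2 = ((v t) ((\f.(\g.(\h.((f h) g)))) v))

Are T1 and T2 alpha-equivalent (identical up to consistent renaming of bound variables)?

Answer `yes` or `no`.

Answer: no

Derivation:
Term 1: ((\g.(\h.((((\b.(\c.b)) (\d.(\e.((d e) e)))) h) g))) ((\d.(\e.((d e) e))) (\d.(\e.((d e) e)))))
Term 2: ((v t) ((\f.(\g.(\h.((f h) g)))) v))
Alpha-equivalence: compare structure up to binder renaming.
Result: False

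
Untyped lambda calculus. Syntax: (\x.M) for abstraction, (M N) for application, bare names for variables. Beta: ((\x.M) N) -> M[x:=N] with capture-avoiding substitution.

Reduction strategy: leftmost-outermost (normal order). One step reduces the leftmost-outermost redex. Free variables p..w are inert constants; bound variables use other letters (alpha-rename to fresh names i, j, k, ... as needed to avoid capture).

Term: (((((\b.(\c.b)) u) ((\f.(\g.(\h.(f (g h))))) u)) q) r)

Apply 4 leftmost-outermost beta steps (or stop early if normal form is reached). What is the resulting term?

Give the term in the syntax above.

Step 0: (((((\b.(\c.b)) u) ((\f.(\g.(\h.(f (g h))))) u)) q) r)
Step 1: ((((\c.u) ((\f.(\g.(\h.(f (g h))))) u)) q) r)
Step 2: ((u q) r)
Step 3: (normal form reached)

Answer: ((u q) r)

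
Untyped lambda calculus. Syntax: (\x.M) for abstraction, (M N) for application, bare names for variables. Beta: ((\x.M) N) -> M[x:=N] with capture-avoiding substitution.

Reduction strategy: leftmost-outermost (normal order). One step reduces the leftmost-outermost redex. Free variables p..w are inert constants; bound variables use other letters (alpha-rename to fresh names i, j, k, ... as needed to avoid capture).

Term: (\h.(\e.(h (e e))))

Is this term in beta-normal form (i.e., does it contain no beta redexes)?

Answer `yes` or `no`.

Answer: yes

Derivation:
Term: (\h.(\e.(h (e e))))
No beta redexes found.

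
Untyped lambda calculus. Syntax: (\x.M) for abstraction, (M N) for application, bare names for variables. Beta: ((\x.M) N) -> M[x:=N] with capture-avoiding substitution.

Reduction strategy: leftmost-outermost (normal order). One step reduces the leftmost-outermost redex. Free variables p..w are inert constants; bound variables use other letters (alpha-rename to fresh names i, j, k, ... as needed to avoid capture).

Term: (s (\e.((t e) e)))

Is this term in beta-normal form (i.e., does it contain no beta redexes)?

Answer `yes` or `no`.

Term: (s (\e.((t e) e)))
No beta redexes found.

Answer: yes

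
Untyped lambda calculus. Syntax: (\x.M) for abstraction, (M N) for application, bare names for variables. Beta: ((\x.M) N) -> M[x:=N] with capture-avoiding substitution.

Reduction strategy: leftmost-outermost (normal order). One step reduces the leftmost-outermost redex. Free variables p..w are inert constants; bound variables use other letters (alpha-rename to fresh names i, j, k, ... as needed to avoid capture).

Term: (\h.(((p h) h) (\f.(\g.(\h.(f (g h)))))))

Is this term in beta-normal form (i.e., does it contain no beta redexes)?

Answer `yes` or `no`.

Answer: yes

Derivation:
Term: (\h.(((p h) h) (\f.(\g.(\h.(f (g h)))))))
No beta redexes found.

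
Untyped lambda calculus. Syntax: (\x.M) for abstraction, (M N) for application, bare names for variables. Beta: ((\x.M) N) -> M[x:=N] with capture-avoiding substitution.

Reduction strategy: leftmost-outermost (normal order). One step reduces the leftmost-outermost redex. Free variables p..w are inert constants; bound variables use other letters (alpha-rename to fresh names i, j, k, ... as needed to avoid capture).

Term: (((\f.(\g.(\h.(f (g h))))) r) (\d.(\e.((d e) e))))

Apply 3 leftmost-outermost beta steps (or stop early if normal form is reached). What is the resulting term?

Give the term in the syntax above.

Answer: (\h.(r (\e.((h e) e))))

Derivation:
Step 0: (((\f.(\g.(\h.(f (g h))))) r) (\d.(\e.((d e) e))))
Step 1: ((\g.(\h.(r (g h)))) (\d.(\e.((d e) e))))
Step 2: (\h.(r ((\d.(\e.((d e) e))) h)))
Step 3: (\h.(r (\e.((h e) e))))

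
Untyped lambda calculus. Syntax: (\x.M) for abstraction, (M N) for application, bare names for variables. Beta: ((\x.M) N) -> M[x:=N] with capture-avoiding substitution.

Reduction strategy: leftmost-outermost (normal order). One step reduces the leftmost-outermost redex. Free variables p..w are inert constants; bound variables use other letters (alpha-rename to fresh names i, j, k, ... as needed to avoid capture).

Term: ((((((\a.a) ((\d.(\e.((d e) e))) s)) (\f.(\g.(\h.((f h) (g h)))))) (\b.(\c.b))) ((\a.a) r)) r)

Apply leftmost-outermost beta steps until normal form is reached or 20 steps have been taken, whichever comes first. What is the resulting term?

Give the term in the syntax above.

Answer: (((((s (\f.(\g.(\h.((f h) (g h)))))) (\f.(\g.(\h.((f h) (g h)))))) (\b.(\c.b))) r) r)

Derivation:
Step 0: ((((((\a.a) ((\d.(\e.((d e) e))) s)) (\f.(\g.(\h.((f h) (g h)))))) (\b.(\c.b))) ((\a.a) r)) r)
Step 1: ((((((\d.(\e.((d e) e))) s) (\f.(\g.(\h.((f h) (g h)))))) (\b.(\c.b))) ((\a.a) r)) r)
Step 2: (((((\e.((s e) e)) (\f.(\g.(\h.((f h) (g h)))))) (\b.(\c.b))) ((\a.a) r)) r)
Step 3: (((((s (\f.(\g.(\h.((f h) (g h)))))) (\f.(\g.(\h.((f h) (g h)))))) (\b.(\c.b))) ((\a.a) r)) r)
Step 4: (((((s (\f.(\g.(\h.((f h) (g h)))))) (\f.(\g.(\h.((f h) (g h)))))) (\b.(\c.b))) r) r)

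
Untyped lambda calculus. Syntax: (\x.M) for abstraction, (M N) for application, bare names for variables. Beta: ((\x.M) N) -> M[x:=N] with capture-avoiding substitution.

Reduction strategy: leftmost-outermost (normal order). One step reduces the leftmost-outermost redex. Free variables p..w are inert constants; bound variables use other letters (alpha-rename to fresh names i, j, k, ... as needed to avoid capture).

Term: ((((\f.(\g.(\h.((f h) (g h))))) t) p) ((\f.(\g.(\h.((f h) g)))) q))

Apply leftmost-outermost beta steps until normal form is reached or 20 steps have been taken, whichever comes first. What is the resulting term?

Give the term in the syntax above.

Answer: ((t (\g.(\h.((q h) g)))) (p (\g.(\h.((q h) g)))))

Derivation:
Step 0: ((((\f.(\g.(\h.((f h) (g h))))) t) p) ((\f.(\g.(\h.((f h) g)))) q))
Step 1: (((\g.(\h.((t h) (g h)))) p) ((\f.(\g.(\h.((f h) g)))) q))
Step 2: ((\h.((t h) (p h))) ((\f.(\g.(\h.((f h) g)))) q))
Step 3: ((t ((\f.(\g.(\h.((f h) g)))) q)) (p ((\f.(\g.(\h.((f h) g)))) q)))
Step 4: ((t (\g.(\h.((q h) g)))) (p ((\f.(\g.(\h.((f h) g)))) q)))
Step 5: ((t (\g.(\h.((q h) g)))) (p (\g.(\h.((q h) g)))))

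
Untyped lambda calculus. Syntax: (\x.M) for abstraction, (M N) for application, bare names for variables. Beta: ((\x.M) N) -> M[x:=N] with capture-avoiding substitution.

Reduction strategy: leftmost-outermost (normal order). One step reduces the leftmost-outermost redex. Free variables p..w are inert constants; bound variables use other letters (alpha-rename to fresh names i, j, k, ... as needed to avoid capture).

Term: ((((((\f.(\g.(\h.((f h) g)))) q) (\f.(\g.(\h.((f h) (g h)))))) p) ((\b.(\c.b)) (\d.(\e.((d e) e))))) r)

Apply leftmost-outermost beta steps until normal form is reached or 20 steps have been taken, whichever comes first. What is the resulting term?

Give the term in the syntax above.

Step 0: ((((((\f.(\g.(\h.((f h) g)))) q) (\f.(\g.(\h.((f h) (g h)))))) p) ((\b.(\c.b)) (\d.(\e.((d e) e))))) r)
Step 1: (((((\g.(\h.((q h) g))) (\f.(\g.(\h.((f h) (g h)))))) p) ((\b.(\c.b)) (\d.(\e.((d e) e))))) r)
Step 2: ((((\h.((q h) (\f.(\g.(\h.((f h) (g h))))))) p) ((\b.(\c.b)) (\d.(\e.((d e) e))))) r)
Step 3: ((((q p) (\f.(\g.(\h.((f h) (g h)))))) ((\b.(\c.b)) (\d.(\e.((d e) e))))) r)
Step 4: ((((q p) (\f.(\g.(\h.((f h) (g h)))))) (\c.(\d.(\e.((d e) e))))) r)

Answer: ((((q p) (\f.(\g.(\h.((f h) (g h)))))) (\c.(\d.(\e.((d e) e))))) r)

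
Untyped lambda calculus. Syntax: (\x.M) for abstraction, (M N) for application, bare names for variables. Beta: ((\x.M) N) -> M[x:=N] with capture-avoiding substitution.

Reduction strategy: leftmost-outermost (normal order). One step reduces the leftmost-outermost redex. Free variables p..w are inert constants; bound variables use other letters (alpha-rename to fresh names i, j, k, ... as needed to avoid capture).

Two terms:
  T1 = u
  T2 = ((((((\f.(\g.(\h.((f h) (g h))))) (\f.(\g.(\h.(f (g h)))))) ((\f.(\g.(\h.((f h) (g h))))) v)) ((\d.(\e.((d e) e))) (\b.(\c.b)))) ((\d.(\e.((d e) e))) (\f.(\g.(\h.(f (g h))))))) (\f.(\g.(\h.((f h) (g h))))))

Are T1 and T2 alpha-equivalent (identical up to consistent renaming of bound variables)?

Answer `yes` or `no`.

Term 1: u
Term 2: ((((((\f.(\g.(\h.((f h) (g h))))) (\f.(\g.(\h.(f (g h)))))) ((\f.(\g.(\h.((f h) (g h))))) v)) ((\d.(\e.((d e) e))) (\b.(\c.b)))) ((\d.(\e.((d e) e))) (\f.(\g.(\h.(f (g h))))))) (\f.(\g.(\h.((f h) (g h))))))
Alpha-equivalence: compare structure up to binder renaming.
Result: False

Answer: no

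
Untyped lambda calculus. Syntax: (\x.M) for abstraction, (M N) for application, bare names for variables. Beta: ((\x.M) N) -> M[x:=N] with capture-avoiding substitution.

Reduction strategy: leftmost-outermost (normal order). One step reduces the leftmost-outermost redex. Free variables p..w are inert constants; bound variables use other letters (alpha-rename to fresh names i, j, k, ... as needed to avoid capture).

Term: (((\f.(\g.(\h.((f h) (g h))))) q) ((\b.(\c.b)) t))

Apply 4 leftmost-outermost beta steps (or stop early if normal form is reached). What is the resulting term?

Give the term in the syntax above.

Step 0: (((\f.(\g.(\h.((f h) (g h))))) q) ((\b.(\c.b)) t))
Step 1: ((\g.(\h.((q h) (g h)))) ((\b.(\c.b)) t))
Step 2: (\h.((q h) (((\b.(\c.b)) t) h)))
Step 3: (\h.((q h) ((\c.t) h)))
Step 4: (\h.((q h) t))

Answer: (\h.((q h) t))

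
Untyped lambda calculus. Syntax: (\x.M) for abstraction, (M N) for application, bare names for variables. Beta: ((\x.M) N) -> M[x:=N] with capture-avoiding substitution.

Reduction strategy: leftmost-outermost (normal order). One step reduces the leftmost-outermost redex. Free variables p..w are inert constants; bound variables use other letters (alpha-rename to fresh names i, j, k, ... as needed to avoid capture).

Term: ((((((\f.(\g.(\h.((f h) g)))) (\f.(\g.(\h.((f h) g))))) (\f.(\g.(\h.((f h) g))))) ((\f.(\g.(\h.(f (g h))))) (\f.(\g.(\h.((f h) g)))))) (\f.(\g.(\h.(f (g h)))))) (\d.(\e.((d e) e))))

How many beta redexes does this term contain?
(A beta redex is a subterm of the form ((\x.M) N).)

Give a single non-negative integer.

Term: ((((((\f.(\g.(\h.((f h) g)))) (\f.(\g.(\h.((f h) g))))) (\f.(\g.(\h.((f h) g))))) ((\f.(\g.(\h.(f (g h))))) (\f.(\g.(\h.((f h) g)))))) (\f.(\g.(\h.(f (g h)))))) (\d.(\e.((d e) e))))
  Redex: ((\f.(\g.(\h.((f h) g)))) (\f.(\g.(\h.((f h) g)))))
  Redex: ((\f.(\g.(\h.(f (g h))))) (\f.(\g.(\h.((f h) g)))))
Total redexes: 2

Answer: 2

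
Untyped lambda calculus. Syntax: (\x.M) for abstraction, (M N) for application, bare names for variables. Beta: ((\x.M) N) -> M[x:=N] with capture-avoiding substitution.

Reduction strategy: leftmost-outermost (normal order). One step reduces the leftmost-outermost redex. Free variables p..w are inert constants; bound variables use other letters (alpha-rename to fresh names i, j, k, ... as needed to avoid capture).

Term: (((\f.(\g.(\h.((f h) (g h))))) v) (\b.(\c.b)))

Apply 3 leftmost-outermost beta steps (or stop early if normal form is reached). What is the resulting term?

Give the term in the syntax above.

Step 0: (((\f.(\g.(\h.((f h) (g h))))) v) (\b.(\c.b)))
Step 1: ((\g.(\h.((v h) (g h)))) (\b.(\c.b)))
Step 2: (\h.((v h) ((\b.(\c.b)) h)))
Step 3: (\h.((v h) (\c.h)))

Answer: (\h.((v h) (\c.h)))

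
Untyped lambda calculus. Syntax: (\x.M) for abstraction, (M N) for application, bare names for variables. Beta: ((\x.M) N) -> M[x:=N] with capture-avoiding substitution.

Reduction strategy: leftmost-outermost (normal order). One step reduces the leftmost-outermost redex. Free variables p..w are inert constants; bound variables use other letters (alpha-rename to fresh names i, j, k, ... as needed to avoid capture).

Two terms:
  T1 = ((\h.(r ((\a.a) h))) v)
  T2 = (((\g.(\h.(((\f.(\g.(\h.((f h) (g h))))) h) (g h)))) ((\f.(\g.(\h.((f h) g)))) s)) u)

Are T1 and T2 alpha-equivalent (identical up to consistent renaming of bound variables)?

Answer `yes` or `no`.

Term 1: ((\h.(r ((\a.a) h))) v)
Term 2: (((\g.(\h.(((\f.(\g.(\h.((f h) (g h))))) h) (g h)))) ((\f.(\g.(\h.((f h) g)))) s)) u)
Alpha-equivalence: compare structure up to binder renaming.
Result: False

Answer: no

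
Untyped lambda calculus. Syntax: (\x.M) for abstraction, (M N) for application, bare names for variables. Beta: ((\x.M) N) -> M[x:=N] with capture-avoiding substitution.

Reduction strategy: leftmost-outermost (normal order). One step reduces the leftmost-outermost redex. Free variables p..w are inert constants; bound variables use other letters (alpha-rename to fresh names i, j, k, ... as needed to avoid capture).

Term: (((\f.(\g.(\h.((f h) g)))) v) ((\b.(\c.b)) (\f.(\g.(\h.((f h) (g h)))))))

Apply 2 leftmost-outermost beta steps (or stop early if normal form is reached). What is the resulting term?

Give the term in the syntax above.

Answer: (\h.((v h) ((\b.(\c.b)) (\f.(\g.(\h.((f h) (g h))))))))

Derivation:
Step 0: (((\f.(\g.(\h.((f h) g)))) v) ((\b.(\c.b)) (\f.(\g.(\h.((f h) (g h)))))))
Step 1: ((\g.(\h.((v h) g))) ((\b.(\c.b)) (\f.(\g.(\h.((f h) (g h)))))))
Step 2: (\h.((v h) ((\b.(\c.b)) (\f.(\g.(\h.((f h) (g h))))))))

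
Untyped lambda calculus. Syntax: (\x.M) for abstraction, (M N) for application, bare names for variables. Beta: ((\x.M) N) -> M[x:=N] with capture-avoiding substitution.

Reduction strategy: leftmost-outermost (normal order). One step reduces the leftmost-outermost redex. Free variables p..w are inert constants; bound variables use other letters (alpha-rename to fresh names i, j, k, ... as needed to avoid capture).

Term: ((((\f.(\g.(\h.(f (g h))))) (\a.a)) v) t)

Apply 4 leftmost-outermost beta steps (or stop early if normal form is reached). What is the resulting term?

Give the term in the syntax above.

Step 0: ((((\f.(\g.(\h.(f (g h))))) (\a.a)) v) t)
Step 1: (((\g.(\h.((\a.a) (g h)))) v) t)
Step 2: ((\h.((\a.a) (v h))) t)
Step 3: ((\a.a) (v t))
Step 4: (v t)

Answer: (v t)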